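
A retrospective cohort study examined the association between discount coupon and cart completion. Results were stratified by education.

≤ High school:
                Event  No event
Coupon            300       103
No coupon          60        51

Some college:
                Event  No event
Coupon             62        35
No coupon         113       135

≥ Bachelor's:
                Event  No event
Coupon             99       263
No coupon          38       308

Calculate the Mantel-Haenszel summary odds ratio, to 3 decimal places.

2.582

OR_MH = Σ(aᵢdᵢ/nᵢ) / Σ(bᵢcᵢ/nᵢ), where nᵢ is the stratum total.
Stratum 1 (≤ High school): n = 514; a·d/n = 300·51/514 = 29.7665; b·c/n = 103·60/514 = 12.0233
Stratum 2 (Some college): n = 345; a·d/n = 62·135/345 = 24.2609; b·c/n = 35·113/345 = 11.4638
Stratum 3 (≥ Bachelor's): n = 708; a·d/n = 99·308/708 = 43.0678; b·c/n = 263·38/708 = 14.1158
OR_MH = (29.7665 + 24.2609 + 43.0678) / (12.0233 + 11.4638 + 14.1158) = 97.0952 / 37.6029 = 2.58212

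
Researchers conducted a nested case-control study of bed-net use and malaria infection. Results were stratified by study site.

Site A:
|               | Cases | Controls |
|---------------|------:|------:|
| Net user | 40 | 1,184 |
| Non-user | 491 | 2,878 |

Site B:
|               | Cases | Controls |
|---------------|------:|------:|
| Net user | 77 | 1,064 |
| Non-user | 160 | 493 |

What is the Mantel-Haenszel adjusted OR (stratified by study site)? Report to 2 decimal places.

0.21

OR_MH = Σ(aᵢdᵢ/nᵢ) / Σ(bᵢcᵢ/nᵢ), where nᵢ is the stratum total.
Stratum 1 (Site A): n = 4593; a·d/n = 40·2878/4593 = 25.0642; b·c/n = 1184·491/4593 = 126.5717
Stratum 2 (Site B): n = 1794; a·d/n = 77·493/1794 = 21.1600; b·c/n = 1064·160/1794 = 94.8941
OR_MH = (25.0642 + 21.1600) / (126.5717 + 94.8941) = 46.2242 / 221.4658 = 0.20872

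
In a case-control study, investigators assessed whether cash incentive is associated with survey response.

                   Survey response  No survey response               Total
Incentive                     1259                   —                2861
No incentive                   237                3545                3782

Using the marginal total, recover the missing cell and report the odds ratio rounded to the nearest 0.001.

11.755

The missing cell is in the exposed row: 2861 − 1259 = 1602.
So a = 1259, b = 1602, c = 237, d = 3545.
OR = (a·d)/(b·c) = (1259 × 3545) / (1602 × 237) = 4463155 / 379674 = 11.75523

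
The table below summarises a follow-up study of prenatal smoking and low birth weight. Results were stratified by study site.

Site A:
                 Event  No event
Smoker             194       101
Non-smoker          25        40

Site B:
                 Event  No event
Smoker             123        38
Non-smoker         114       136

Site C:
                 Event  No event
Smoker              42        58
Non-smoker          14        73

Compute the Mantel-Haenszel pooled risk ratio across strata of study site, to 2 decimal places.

RR_MH = Σ(aᵢ·n₀ᵢ/nᵢ) / Σ(cᵢ·n₁ᵢ/nᵢ), with n₁ᵢ = aᵢ+bᵢ (exposed), n₀ᵢ = cᵢ+dᵢ (unexposed), nᵢ = n₁ᵢ+n₀ᵢ.
Stratum 1 (Site A): n₁ = 295, n₀ = 65, n = 360; a·n₀/n = 194·65/360 = 35.0278; c·n₁/n = 25·295/360 = 20.4861
Stratum 2 (Site B): n₁ = 161, n₀ = 250, n = 411; a·n₀/n = 123·250/411 = 74.8175; c·n₁/n = 114·161/411 = 44.6569
Stratum 3 (Site C): n₁ = 100, n₀ = 87, n = 187; a·n₀/n = 42·87/187 = 19.5401; c·n₁/n = 14·100/187 = 7.4866
RR_MH = (35.0278 + 74.8175 + 19.5401) / (20.4861 + 44.6569 + 7.4866) = 129.3854 / 72.6297 = 1.78144

1.78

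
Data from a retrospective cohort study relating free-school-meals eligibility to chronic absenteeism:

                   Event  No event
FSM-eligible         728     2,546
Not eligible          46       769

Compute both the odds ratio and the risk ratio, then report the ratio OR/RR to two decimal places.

Cells: a = 728, b = 2546, c = 46, d = 769.
OR = (728·769)/(2546·46) = 559832/117116 = 4.78015
Risk in exposed = 728/3274 = 0.22236; risk in unexposed = 46/815 = 0.05644; RR = 3.93960
OR/RR = 4.78015 / 3.93960 = 1.21336
The outcome is not rare, so the OR lies further from 1 than the RR.

1.21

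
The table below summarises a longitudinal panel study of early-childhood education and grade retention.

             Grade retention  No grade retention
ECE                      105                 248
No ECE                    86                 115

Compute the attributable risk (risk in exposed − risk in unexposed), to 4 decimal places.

-0.1304

Cells: a = 105, b = 248, c = 86, d = 115.
Risk in exposed = 105/353 = 0.297450; risk in unexposed = 86/201 = 0.427861.
Risk difference = 0.297450 − 0.427861 = -0.130410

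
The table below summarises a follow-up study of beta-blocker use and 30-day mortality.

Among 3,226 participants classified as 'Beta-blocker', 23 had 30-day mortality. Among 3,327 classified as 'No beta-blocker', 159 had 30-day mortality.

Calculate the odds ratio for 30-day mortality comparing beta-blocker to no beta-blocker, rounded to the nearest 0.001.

From the description: a = 23, b = 3203, c = 159, d = 3168.
OR = (a·d)/(b·c) = (23 × 3168) / (3203 × 159) = 72864 / 509277 = 0.14307
Exposure is associated with lower odds of 30-day mortality (OR = 0.14 < 1).

0.143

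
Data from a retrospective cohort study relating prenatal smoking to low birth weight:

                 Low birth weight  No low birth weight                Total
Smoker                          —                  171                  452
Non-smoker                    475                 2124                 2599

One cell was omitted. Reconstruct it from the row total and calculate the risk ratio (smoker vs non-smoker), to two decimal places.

The missing cell is in the exposed row: 452 − 171 = 281.
So a = 281, b = 171, c = 475, d = 2124.
RR = [a/(a+b)] / [c/(c+d)] = (281/452) / (475/2599) = 0.62168/0.18276 = 3.40158

3.40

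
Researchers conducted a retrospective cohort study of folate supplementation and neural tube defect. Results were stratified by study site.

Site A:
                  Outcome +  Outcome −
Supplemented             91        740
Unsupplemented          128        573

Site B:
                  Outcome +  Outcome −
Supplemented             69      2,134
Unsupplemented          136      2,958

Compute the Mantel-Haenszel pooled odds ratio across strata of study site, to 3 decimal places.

0.622

OR_MH = Σ(aᵢdᵢ/nᵢ) / Σ(bᵢcᵢ/nᵢ), where nᵢ is the stratum total.
Stratum 1 (Site A): n = 1532; a·d/n = 91·573/1532 = 34.0359; b·c/n = 740·128/1532 = 61.8277
Stratum 2 (Site B): n = 5297; a·d/n = 69·2958/5297 = 38.5316; b·c/n = 2134·136/5297 = 54.7903
OR_MH = (34.0359 + 38.5316) / (61.8277 + 54.7903) = 72.5675 / 116.6179 = 0.62227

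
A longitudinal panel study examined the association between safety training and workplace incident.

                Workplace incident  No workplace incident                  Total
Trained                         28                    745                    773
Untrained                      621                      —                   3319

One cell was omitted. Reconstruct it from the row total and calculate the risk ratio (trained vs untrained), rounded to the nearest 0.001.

The missing cell is in the unexposed row: 3319 − 621 = 2698.
So a = 28, b = 745, c = 621, d = 2698.
RR = [a/(a+b)] / [c/(c+d)] = (28/773) / (621/3319) = 0.03622/0.18710 = 0.19360

0.194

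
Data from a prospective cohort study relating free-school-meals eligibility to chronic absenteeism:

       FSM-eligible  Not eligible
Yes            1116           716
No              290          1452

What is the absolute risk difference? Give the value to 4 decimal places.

0.4635

Reading the table with exposure as columns: a = 1116 (FSM-eligible, case), b = 290 (FSM-eligible, non-case), c = 716 (Not eligible, case), d = 1452.
Risk in exposed = 1116/1406 = 0.793741; risk in unexposed = 716/2168 = 0.330258.
Risk difference = 0.793741 − 0.330258 = 0.463483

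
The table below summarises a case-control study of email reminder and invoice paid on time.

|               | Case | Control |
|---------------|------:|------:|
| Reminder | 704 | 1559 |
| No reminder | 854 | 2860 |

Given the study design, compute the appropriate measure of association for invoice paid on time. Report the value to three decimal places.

Cells: a = 704, b = 1559, c = 854, d = 2860.
This is a case-control study: participants were sampled on outcome status, so risks in the source population cannot be estimated directly — relative risk is not valid here. The odds ratio is the appropriate measure.
OR = (a·d)/(b·c) = (704 × 2860) / (1559 × 854) = 2013440 / 1331386 = 1.51229

1.512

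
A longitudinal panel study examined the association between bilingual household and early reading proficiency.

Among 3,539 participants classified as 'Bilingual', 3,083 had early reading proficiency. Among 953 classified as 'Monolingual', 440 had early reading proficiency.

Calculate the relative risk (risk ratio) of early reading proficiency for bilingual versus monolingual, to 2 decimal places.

From the description: a = 3083, b = 456, c = 440, d = 513.
Risk in exposed = 3083/3539 = 0.87115; risk in unexposed = 440/953 = 0.46170.
RR = 0.87115 / 0.46170 = 1.88683
The risk among the exposed is 1.89 times that among the unexposed.

1.89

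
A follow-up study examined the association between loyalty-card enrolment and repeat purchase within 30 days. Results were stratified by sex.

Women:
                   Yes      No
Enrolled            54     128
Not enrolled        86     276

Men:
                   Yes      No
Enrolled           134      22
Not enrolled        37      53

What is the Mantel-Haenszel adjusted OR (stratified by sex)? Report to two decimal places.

OR_MH = Σ(aᵢdᵢ/nᵢ) / Σ(bᵢcᵢ/nᵢ), where nᵢ is the stratum total.
Stratum 1 (Women): n = 544; a·d/n = 54·276/544 = 27.3971; b·c/n = 128·86/544 = 20.2353
Stratum 2 (Men): n = 246; a·d/n = 134·53/246 = 28.8699; b·c/n = 22·37/246 = 3.3089
OR_MH = (27.3971 + 28.8699) / (20.2353 + 3.3089) = 56.2670 / 23.5442 = 2.38984

2.39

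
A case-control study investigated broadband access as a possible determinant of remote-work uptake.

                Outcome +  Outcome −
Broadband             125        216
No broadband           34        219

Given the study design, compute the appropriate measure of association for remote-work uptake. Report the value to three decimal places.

Cells: a = 125, b = 216, c = 34, d = 219.
This is a case-control study: participants were sampled on outcome status, so risks in the source population cannot be estimated directly — relative risk is not valid here. The odds ratio is the appropriate measure.
OR = (a·d)/(b·c) = (125 × 219) / (216 × 34) = 27375 / 7344 = 3.72753

3.728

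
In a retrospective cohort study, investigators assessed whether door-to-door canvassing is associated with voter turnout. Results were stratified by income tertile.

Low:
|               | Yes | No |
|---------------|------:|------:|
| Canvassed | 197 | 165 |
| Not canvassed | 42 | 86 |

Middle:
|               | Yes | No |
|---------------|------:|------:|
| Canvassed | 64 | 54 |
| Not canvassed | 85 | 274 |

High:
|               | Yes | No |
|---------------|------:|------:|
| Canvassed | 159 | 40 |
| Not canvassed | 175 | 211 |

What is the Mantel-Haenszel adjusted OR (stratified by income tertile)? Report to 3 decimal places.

OR_MH = Σ(aᵢdᵢ/nᵢ) / Σ(bᵢcᵢ/nᵢ), where nᵢ is the stratum total.
Stratum 1 (Low): n = 490; a·d/n = 197·86/490 = 34.5755; b·c/n = 165·42/490 = 14.1429
Stratum 2 (Middle): n = 477; a·d/n = 64·274/477 = 36.7631; b·c/n = 54·85/477 = 9.6226
Stratum 3 (High): n = 585; a·d/n = 159·211/585 = 57.3487; b·c/n = 40·175/585 = 11.9658
OR_MH = (34.5755 + 36.7631 + 57.3487) / (14.1429 + 9.6226 + 11.9658) = 128.6873 / 35.7313 = 3.60153

3.602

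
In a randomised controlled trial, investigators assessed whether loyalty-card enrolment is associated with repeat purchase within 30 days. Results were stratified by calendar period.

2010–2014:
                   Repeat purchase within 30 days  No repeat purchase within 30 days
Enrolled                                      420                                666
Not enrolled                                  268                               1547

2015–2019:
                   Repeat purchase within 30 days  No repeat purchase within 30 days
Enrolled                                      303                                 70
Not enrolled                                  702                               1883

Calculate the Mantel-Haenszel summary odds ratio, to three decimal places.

5.335

OR_MH = Σ(aᵢdᵢ/nᵢ) / Σ(bᵢcᵢ/nᵢ), where nᵢ is the stratum total.
Stratum 1 (2010–2014): n = 2901; a·d/n = 420·1547/2901 = 223.9710; b·c/n = 666·268/2901 = 61.5264
Stratum 2 (2015–2019): n = 2958; a·d/n = 303·1883/2958 = 192.8834; b·c/n = 70·702/2958 = 16.6126
OR_MH = (223.9710 + 192.8834) / (61.5264 + 16.6126) = 416.8544 / 78.1389 = 5.33478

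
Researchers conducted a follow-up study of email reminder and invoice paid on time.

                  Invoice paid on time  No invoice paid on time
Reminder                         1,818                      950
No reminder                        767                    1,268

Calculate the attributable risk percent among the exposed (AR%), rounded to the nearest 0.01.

Cells: a = 1818, b = 950, c = 767, d = 1268.
Risk in exposed = 1818/2768 = 0.65679; risk in unexposed = 767/2035 = 0.37690.
RR = 0.65679/0.37690 = 1.74260
AR% = (RR − 1)/RR × 100 = (1.74260 − 1)/1.74260 × 100 = 42.6144%

42.61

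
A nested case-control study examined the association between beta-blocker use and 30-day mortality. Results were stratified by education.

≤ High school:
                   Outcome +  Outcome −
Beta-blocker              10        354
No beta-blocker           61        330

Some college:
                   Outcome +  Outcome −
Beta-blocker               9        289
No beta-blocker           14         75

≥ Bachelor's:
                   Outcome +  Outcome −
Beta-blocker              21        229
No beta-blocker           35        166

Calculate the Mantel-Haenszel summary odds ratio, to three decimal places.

0.244

OR_MH = Σ(aᵢdᵢ/nᵢ) / Σ(bᵢcᵢ/nᵢ), where nᵢ is the stratum total.
Stratum 1 (≤ High school): n = 755; a·d/n = 10·330/755 = 4.3709; b·c/n = 354·61/755 = 28.6013
Stratum 2 (Some college): n = 387; a·d/n = 9·75/387 = 1.7442; b·c/n = 289·14/387 = 10.4548
Stratum 3 (≥ Bachelor's): n = 451; a·d/n = 21·166/451 = 7.7295; b·c/n = 229·35/451 = 17.7716
OR_MH = (4.3709 + 1.7442 + 7.7295) / (28.6013 + 10.4548 + 17.7716) = 13.8445 / 56.8277 = 0.24362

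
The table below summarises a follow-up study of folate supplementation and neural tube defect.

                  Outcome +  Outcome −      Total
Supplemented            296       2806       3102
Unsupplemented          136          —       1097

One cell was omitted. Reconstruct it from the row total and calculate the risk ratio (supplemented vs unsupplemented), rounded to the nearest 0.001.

The missing cell is in the unexposed row: 1097 − 136 = 961.
So a = 296, b = 2806, c = 136, d = 961.
RR = [a/(a+b)] / [c/(c+d)] = (296/3102) / (136/1097) = 0.09542/0.12397 = 0.76969

0.770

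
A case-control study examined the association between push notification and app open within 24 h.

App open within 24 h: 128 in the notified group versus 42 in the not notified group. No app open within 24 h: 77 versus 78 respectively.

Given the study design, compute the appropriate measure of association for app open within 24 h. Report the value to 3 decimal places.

3.087

From the description: a = 128, b = 77, c = 42, d = 78.
This is a case-control study: participants were sampled on outcome status, so risks in the source population cannot be estimated directly — relative risk is not valid here. The odds ratio is the appropriate measure.
OR = (a·d)/(b·c) = (128 × 78) / (77 × 42) = 9984 / 3234 = 3.08720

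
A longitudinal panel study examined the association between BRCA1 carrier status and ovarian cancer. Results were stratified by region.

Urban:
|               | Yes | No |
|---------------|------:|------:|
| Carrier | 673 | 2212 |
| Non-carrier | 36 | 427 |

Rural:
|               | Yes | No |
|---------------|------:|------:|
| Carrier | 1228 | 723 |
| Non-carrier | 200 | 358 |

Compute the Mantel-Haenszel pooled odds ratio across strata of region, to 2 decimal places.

OR_MH = Σ(aᵢdᵢ/nᵢ) / Σ(bᵢcᵢ/nᵢ), where nᵢ is the stratum total.
Stratum 1 (Urban): n = 3348; a·d/n = 673·427/3348 = 85.8336; b·c/n = 2212·36/3348 = 23.7849
Stratum 2 (Rural): n = 2509; a·d/n = 1228·358/2509 = 175.2188; b·c/n = 723·200/2509 = 57.6325
OR_MH = (85.8336 + 175.2188) / (23.7849 + 57.6325) = 261.0524 / 81.4175 = 3.20634

3.21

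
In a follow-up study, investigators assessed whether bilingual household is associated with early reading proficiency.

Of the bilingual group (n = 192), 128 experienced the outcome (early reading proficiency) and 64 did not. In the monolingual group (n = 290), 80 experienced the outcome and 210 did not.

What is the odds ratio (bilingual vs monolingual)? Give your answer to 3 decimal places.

From the description: a = 128, b = 64, c = 80, d = 210.
OR = (a·d)/(b·c) = (128 × 210) / (64 × 80) = 26880 / 5120 = 5.25000
The odds of early reading proficiency are about 5.25 times as high in the bilingual group.

5.250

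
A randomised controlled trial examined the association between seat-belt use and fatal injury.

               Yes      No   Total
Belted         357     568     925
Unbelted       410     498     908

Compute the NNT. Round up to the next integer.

16

Risk in treated group = 357/925 = 0.38595; risk in control = 410/908 = 0.45154.
Absolute risk reduction = 0.45154 − 0.38595 = 0.06560
NNT = 1 / ARR = 1 / 0.06560 = 15.245 → round up → 16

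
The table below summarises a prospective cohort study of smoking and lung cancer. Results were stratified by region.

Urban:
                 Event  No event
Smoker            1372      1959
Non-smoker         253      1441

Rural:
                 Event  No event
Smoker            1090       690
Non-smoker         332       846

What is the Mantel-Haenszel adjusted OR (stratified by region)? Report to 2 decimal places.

OR_MH = Σ(aᵢdᵢ/nᵢ) / Σ(bᵢcᵢ/nᵢ), where nᵢ is the stratum total.
Stratum 1 (Urban): n = 5025; a·d/n = 1372·1441/5025 = 393.4432; b·c/n = 1959·253/5025 = 98.6322
Stratum 2 (Rural): n = 2958; a·d/n = 1090·846/2958 = 311.7444; b·c/n = 690·332/2958 = 77.4442
OR_MH = (393.4432 + 311.7444) / (98.6322 + 77.4442) = 705.1876 / 176.0765 = 4.00501

4.01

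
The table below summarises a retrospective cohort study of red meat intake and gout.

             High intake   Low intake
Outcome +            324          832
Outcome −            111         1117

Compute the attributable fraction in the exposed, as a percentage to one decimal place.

Reading the table with exposure as columns: a = 324 (High intake, case), b = 111 (High intake, non-case), c = 832 (Low intake, case), d = 1117.
Risk in exposed = 324/435 = 0.74483; risk in unexposed = 832/1949 = 0.42689.
RR = 0.74483/0.42689 = 1.74479
AR% = (RR − 1)/RR × 100 = (1.74479 − 1)/1.74479 × 100 = 42.6867%

42.7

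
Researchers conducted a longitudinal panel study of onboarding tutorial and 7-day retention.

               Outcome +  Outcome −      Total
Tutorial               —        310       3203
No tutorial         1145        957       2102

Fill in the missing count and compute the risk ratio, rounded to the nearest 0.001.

The missing cell is in the exposed row: 3203 − 310 = 2893.
So a = 2893, b = 310, c = 1145, d = 957.
RR = [a/(a+b)] / [c/(c+d)] = (2893/3203) / (1145/2102) = 0.90322/0.54472 = 1.65813

1.658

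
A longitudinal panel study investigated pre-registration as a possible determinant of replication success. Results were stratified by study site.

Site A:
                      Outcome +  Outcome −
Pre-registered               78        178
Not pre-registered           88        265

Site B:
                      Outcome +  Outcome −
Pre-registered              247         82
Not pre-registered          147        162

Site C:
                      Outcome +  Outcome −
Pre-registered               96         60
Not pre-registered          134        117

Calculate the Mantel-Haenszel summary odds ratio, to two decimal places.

OR_MH = Σ(aᵢdᵢ/nᵢ) / Σ(bᵢcᵢ/nᵢ), where nᵢ is the stratum total.
Stratum 1 (Site A): n = 609; a·d/n = 78·265/609 = 33.9409; b·c/n = 178·88/609 = 25.7209
Stratum 2 (Site B): n = 638; a·d/n = 247·162/638 = 62.7179; b·c/n = 82·147/638 = 18.8934
Stratum 3 (Site C): n = 407; a·d/n = 96·117/407 = 27.5971; b·c/n = 60·134/407 = 19.7543
OR_MH = (33.9409 + 62.7179 + 27.5971) / (25.7209 + 18.8934 + 19.7543) = 124.2558 / 64.3686 = 1.93038

1.93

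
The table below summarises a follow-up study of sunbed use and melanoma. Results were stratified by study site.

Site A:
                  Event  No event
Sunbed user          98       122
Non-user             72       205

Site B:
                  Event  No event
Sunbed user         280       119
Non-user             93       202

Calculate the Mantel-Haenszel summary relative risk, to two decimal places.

RR_MH = Σ(aᵢ·n₀ᵢ/nᵢ) / Σ(cᵢ·n₁ᵢ/nᵢ), with n₁ᵢ = aᵢ+bᵢ (exposed), n₀ᵢ = cᵢ+dᵢ (unexposed), nᵢ = n₁ᵢ+n₀ᵢ.
Stratum 1 (Site A): n₁ = 220, n₀ = 277, n = 497; a·n₀/n = 98·277/497 = 54.6197; c·n₁/n = 72·220/497 = 31.8712
Stratum 2 (Site B): n₁ = 399, n₀ = 295, n = 694; a·n₀/n = 280·295/694 = 119.0202; c·n₁/n = 93·399/694 = 53.4683
RR_MH = (54.6197 + 119.0202) / (31.8712 + 53.4683) = 173.6399 / 85.3395 = 2.03469

2.03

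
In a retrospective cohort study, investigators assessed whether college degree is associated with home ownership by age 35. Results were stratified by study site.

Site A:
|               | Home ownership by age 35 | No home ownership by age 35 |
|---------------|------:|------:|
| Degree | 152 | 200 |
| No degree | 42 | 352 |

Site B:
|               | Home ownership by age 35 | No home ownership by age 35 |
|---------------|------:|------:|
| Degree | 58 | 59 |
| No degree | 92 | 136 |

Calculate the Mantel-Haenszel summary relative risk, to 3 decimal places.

RR_MH = Σ(aᵢ·n₀ᵢ/nᵢ) / Σ(cᵢ·n₁ᵢ/nᵢ), with n₁ᵢ = aᵢ+bᵢ (exposed), n₀ᵢ = cᵢ+dᵢ (unexposed), nᵢ = n₁ᵢ+n₀ᵢ.
Stratum 1 (Site A): n₁ = 352, n₀ = 394, n = 746; a·n₀/n = 152·394/746 = 80.2788; c·n₁/n = 42·352/746 = 19.8177
Stratum 2 (Site B): n₁ = 117, n₀ = 228, n = 345; a·n₀/n = 58·228/345 = 38.3304; c·n₁/n = 92·117/345 = 31.2000
RR_MH = (80.2788 + 38.3304) / (19.8177 + 31.2000) = 118.6093 / 51.0177 = 2.32487

2.325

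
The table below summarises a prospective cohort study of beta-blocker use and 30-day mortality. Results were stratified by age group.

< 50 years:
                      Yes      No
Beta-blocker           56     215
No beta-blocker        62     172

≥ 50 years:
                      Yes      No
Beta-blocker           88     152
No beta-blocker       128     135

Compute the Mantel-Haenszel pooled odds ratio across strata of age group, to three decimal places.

OR_MH = Σ(aᵢdᵢ/nᵢ) / Σ(bᵢcᵢ/nᵢ), where nᵢ is the stratum total.
Stratum 1 (< 50 years): n = 505; a·d/n = 56·172/505 = 19.0733; b·c/n = 215·62/505 = 26.3960
Stratum 2 (≥ 50 years): n = 503; a·d/n = 88·135/503 = 23.6183; b·c/n = 152·128/503 = 38.6799
OR_MH = (19.0733 + 23.6183) / (26.3960 + 38.6799) = 42.6916 / 65.0760 = 0.65603

0.656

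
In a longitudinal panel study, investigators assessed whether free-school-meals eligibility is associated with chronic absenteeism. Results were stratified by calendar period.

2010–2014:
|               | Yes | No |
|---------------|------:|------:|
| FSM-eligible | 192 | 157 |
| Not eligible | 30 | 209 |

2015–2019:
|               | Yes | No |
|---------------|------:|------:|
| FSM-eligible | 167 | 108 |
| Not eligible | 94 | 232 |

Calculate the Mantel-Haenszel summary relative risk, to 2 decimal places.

RR_MH = Σ(aᵢ·n₀ᵢ/nᵢ) / Σ(cᵢ·n₁ᵢ/nᵢ), with n₁ᵢ = aᵢ+bᵢ (exposed), n₀ᵢ = cᵢ+dᵢ (unexposed), nᵢ = n₁ᵢ+n₀ᵢ.
Stratum 1 (2010–2014): n₁ = 349, n₀ = 239, n = 588; a·n₀/n = 192·239/588 = 78.0408; c·n₁/n = 30·349/588 = 17.8061
Stratum 2 (2015–2019): n₁ = 275, n₀ = 326, n = 601; a·n₀/n = 167·326/601 = 90.5857; c·n₁/n = 94·275/601 = 43.0116
RR_MH = (78.0408 + 90.5857) / (17.8061 + 43.0116) = 168.6265 / 60.8178 = 2.77265

2.77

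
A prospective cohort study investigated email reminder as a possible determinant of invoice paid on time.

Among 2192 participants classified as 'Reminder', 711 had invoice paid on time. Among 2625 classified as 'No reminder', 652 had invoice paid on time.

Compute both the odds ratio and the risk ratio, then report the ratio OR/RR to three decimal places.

From the description: a = 711, b = 1481, c = 652, d = 1973.
OR = (711·1973)/(1481·652) = 1402803/965612 = 1.45276
Risk in exposed = 711/2192 = 0.32436; risk in unexposed = 652/2625 = 0.24838; RR = 1.30590
OR/RR = 1.45276 / 1.30590 = 1.11246
The outcome is not rare, so the OR lies further from 1 than the RR.

1.112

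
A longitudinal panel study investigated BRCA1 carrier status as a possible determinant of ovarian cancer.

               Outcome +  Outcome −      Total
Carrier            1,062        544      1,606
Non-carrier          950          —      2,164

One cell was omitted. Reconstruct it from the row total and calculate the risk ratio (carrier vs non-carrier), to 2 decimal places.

The missing cell is in the unexposed row: 2164 − 950 = 1214.
So a = 1062, b = 544, c = 950, d = 1214.
RR = [a/(a+b)] / [c/(c+d)] = (1062/1606) / (950/2164) = 0.66127/0.43900 = 1.50630

1.51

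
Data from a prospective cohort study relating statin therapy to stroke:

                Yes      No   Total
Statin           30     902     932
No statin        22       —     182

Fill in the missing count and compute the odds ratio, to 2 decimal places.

0.24

The missing cell is in the unexposed row: 182 − 22 = 160.
So a = 30, b = 902, c = 22, d = 160.
OR = (a·d)/(b·c) = (30 × 160) / (902 × 22) = 4800 / 19844 = 0.24189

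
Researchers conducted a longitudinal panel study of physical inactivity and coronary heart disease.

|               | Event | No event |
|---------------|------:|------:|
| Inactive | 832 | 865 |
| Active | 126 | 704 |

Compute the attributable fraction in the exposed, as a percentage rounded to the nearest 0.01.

Cells: a = 832, b = 865, c = 126, d = 704.
Risk in exposed = 832/1697 = 0.49028; risk in unexposed = 126/830 = 0.15181.
RR = 0.49028/0.15181 = 3.22960
AR% = (RR − 1)/RR × 100 = (3.22960 − 1)/3.22960 × 100 = 69.0364%

69.04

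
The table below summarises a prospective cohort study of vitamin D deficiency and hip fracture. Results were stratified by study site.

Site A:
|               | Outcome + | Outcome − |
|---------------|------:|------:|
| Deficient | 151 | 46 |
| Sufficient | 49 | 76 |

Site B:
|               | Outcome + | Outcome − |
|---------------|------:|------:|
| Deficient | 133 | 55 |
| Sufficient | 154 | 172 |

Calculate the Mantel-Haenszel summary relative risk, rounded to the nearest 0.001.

1.657

RR_MH = Σ(aᵢ·n₀ᵢ/nᵢ) / Σ(cᵢ·n₁ᵢ/nᵢ), with n₁ᵢ = aᵢ+bᵢ (exposed), n₀ᵢ = cᵢ+dᵢ (unexposed), nᵢ = n₁ᵢ+n₀ᵢ.
Stratum 1 (Site A): n₁ = 197, n₀ = 125, n = 322; a·n₀/n = 151·125/322 = 58.6180; c·n₁/n = 49·197/322 = 29.9783
Stratum 2 (Site B): n₁ = 188, n₀ = 326, n = 514; a·n₀/n = 133·326/514 = 84.3541; c·n₁/n = 154·188/514 = 56.3268
RR_MH = (58.6180 + 84.3541) / (29.9783 + 56.3268) = 142.9721 / 86.3051 = 1.65659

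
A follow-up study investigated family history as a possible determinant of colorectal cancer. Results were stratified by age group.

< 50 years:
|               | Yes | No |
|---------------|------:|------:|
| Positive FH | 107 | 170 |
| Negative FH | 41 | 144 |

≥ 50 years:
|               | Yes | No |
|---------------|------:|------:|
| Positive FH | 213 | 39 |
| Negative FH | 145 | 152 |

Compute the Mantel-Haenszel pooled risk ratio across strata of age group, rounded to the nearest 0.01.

1.73

RR_MH = Σ(aᵢ·n₀ᵢ/nᵢ) / Σ(cᵢ·n₁ᵢ/nᵢ), with n₁ᵢ = aᵢ+bᵢ (exposed), n₀ᵢ = cᵢ+dᵢ (unexposed), nᵢ = n₁ᵢ+n₀ᵢ.
Stratum 1 (< 50 years): n₁ = 277, n₀ = 185, n = 462; a·n₀/n = 107·185/462 = 42.8463; c·n₁/n = 41·277/462 = 24.5823
Stratum 2 (≥ 50 years): n₁ = 252, n₀ = 297, n = 549; a·n₀/n = 213·297/549 = 115.2295; c·n₁/n = 145·252/549 = 66.5574
RR_MH = (42.8463 + 115.2295) / (24.5823 + 66.5574) = 158.0758 / 91.1396 = 1.73444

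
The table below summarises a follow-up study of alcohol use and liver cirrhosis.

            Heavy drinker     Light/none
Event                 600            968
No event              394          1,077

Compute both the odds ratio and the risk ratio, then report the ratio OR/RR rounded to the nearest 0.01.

Reading the table with exposure as columns: a = 600 (Heavy drinker, case), b = 394 (Heavy drinker, non-case), c = 968 (Light/none, case), d = 1077.
OR = (600·1077)/(394·968) = 646200/381392 = 1.69432
Risk in exposed = 600/994 = 0.60362; risk in unexposed = 968/2045 = 0.47335; RR = 1.27521
OR/RR = 1.69432 / 1.27521 = 1.32866
The outcome is not rare, so the OR lies further from 1 than the RR.

1.33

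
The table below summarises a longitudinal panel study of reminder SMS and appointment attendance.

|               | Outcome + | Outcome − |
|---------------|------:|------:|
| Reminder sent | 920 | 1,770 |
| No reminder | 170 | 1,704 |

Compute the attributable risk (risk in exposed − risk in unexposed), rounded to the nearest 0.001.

Cells: a = 920, b = 1770, c = 170, d = 1704.
Risk in exposed = 920/2690 = 0.342007; risk in unexposed = 170/1874 = 0.090715.
Risk difference = 0.342007 − 0.090715 = 0.251292

0.251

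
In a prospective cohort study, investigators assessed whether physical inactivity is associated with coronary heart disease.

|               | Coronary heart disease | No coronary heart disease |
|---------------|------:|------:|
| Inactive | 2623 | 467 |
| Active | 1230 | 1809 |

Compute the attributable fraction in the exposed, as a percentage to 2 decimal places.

Cells: a = 2623, b = 467, c = 1230, d = 1809.
Risk in exposed = 2623/3090 = 0.84887; risk in unexposed = 1230/3039 = 0.40474.
RR = 0.84887/0.40474 = 2.09732
AR% = (RR − 1)/RR × 100 = (2.09732 − 1)/2.09732 × 100 = 52.3202%

52.32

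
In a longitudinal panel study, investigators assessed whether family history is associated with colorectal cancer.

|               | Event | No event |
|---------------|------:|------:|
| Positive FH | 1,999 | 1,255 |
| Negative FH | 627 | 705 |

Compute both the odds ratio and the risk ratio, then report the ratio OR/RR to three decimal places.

Cells: a = 1999, b = 1255, c = 627, d = 705.
OR = (1999·705)/(1255·627) = 1409295/786885 = 1.79098
Risk in exposed = 1999/3254 = 0.61432; risk in unexposed = 627/1332 = 0.47072; RR = 1.30506
OR/RR = 1.79098 / 1.30506 = 1.37233
The outcome is not rare, so the OR lies further from 1 than the RR.

1.372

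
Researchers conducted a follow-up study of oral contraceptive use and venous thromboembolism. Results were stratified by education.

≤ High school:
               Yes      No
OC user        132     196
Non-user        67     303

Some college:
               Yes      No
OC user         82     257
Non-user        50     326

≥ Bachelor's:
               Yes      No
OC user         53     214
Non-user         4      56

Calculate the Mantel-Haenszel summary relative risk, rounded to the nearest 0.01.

RR_MH = Σ(aᵢ·n₀ᵢ/nᵢ) / Σ(cᵢ·n₁ᵢ/nᵢ), with n₁ᵢ = aᵢ+bᵢ (exposed), n₀ᵢ = cᵢ+dᵢ (unexposed), nᵢ = n₁ᵢ+n₀ᵢ.
Stratum 1 (≤ High school): n₁ = 328, n₀ = 370, n = 698; a·n₀/n = 132·370/698 = 69.9713; c·n₁/n = 67·328/698 = 31.4842
Stratum 2 (Some college): n₁ = 339, n₀ = 376, n = 715; a·n₀/n = 82·376/715 = 43.1217; c·n₁/n = 50·339/715 = 23.7063
Stratum 3 (≥ Bachelor's): n₁ = 267, n₀ = 60, n = 327; a·n₀/n = 53·60/327 = 9.7248; c·n₁/n = 4·267/327 = 3.2661
RR_MH = (69.9713 + 43.1217 + 9.7248) / (31.4842 + 23.7063 + 3.2661) = 122.8178 / 58.4566 = 2.10101

2.10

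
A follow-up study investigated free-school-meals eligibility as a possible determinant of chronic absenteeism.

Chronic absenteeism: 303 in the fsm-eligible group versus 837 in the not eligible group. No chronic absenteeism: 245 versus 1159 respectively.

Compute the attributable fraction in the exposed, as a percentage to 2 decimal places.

24.16

From the description: a = 303, b = 245, c = 837, d = 1159.
Risk in exposed = 303/548 = 0.55292; risk in unexposed = 837/1996 = 0.41934.
RR = 0.55292/0.41934 = 1.31855
AR% = (RR − 1)/RR × 100 = (1.31855 − 1)/1.31855 × 100 = 24.1592%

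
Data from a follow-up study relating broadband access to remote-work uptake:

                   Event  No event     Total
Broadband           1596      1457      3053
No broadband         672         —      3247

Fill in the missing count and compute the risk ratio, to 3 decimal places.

The missing cell is in the unexposed row: 3247 − 672 = 2575.
So a = 1596, b = 1457, c = 672, d = 2575.
RR = [a/(a+b)] / [c/(c+d)] = (1596/3053) / (672/3247) = 0.52276/0.20696 = 2.52592

2.526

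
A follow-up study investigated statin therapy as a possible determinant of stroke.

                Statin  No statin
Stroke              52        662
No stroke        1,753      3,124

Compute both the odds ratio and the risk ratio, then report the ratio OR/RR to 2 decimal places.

Reading the table with exposure as columns: a = 52 (Statin, case), b = 1753 (Statin, non-case), c = 662 (No statin, case), d = 3124.
OR = (52·3124)/(1753·662) = 162448/1160486 = 0.13998
Risk in exposed = 52/1805 = 0.02881; risk in unexposed = 662/3786 = 0.17485; RR = 0.16476
OR/RR = 0.13998 / 0.16476 = 0.84962
The outcome is not rare, so the OR lies further from 1 than the RR.

0.85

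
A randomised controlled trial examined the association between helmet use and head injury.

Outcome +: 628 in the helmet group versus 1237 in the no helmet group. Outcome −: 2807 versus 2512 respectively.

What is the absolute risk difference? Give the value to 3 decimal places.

-0.147

From the description: a = 628, b = 2807, c = 1237, d = 2512.
Risk in exposed = 628/3435 = 0.182824; risk in unexposed = 1237/3749 = 0.329955.
Risk difference = 0.182824 − 0.329955 = -0.147131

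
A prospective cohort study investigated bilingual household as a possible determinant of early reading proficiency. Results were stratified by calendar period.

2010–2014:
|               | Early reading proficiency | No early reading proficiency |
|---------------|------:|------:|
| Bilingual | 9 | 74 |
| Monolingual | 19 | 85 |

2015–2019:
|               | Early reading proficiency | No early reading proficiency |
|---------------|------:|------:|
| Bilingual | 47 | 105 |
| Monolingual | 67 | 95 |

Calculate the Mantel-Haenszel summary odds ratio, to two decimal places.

OR_MH = Σ(aᵢdᵢ/nᵢ) / Σ(bᵢcᵢ/nᵢ), where nᵢ is the stratum total.
Stratum 1 (2010–2014): n = 187; a·d/n = 9·85/187 = 4.0909; b·c/n = 74·19/187 = 7.5187
Stratum 2 (2015–2019): n = 314; a·d/n = 47·95/314 = 14.2197; b·c/n = 105·67/314 = 22.4045
OR_MH = (4.0909 + 14.2197) / (7.5187 + 22.4045) = 18.3107 / 29.9232 = 0.61192

0.61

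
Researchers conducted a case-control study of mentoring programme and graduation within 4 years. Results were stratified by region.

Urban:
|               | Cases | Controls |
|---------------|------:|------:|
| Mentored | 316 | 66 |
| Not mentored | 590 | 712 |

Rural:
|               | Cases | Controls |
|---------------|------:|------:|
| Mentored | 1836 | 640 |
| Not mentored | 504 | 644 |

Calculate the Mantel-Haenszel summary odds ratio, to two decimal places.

4.10

OR_MH = Σ(aᵢdᵢ/nᵢ) / Σ(bᵢcᵢ/nᵢ), where nᵢ is the stratum total.
Stratum 1 (Urban): n = 1684; a·d/n = 316·712/1684 = 133.6057; b·c/n = 66·590/1684 = 23.1235
Stratum 2 (Rural): n = 3624; a·d/n = 1836·644/3624 = 326.2649; b·c/n = 640·504/3624 = 89.0066
OR_MH = (133.6057 + 326.2649) / (23.1235 + 89.0066) = 459.8706 / 112.1301 = 4.10122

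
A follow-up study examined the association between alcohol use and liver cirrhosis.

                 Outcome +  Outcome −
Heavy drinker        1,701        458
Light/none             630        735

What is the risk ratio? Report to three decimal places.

1.707

Cells: a = 1701, b = 458, c = 630, d = 735.
Risk in exposed = 1701/2159 = 0.78786; risk in unexposed = 630/1365 = 0.46154.
RR = 0.78786 / 0.46154 = 1.70704
The risk among the exposed is 1.71 times that among the unexposed.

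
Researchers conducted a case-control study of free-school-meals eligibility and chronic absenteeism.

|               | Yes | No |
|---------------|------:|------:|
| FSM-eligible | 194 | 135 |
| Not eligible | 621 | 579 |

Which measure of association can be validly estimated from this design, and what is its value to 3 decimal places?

Cells: a = 194, b = 135, c = 621, d = 579.
This is a case-control study: participants were sampled on outcome status, so risks in the source population cannot be estimated directly — relative risk is not valid here. The odds ratio is the appropriate measure.
OR = (a·d)/(b·c) = (194 × 579) / (135 × 621) = 112326 / 83835 = 1.33985

1.340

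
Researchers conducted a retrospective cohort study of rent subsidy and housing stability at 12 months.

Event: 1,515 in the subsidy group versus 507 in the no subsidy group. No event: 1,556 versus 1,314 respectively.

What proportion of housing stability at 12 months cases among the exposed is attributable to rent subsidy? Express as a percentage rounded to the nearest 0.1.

43.6

From the description: a = 1515, b = 1556, c = 507, d = 1314.
Risk in exposed = 1515/3071 = 0.49332; risk in unexposed = 507/1821 = 0.27842.
RR = 0.49332/0.27842 = 1.77188
AR% = (RR − 1)/RR × 100 = (1.77188 − 1)/1.77188 × 100 = 43.5628%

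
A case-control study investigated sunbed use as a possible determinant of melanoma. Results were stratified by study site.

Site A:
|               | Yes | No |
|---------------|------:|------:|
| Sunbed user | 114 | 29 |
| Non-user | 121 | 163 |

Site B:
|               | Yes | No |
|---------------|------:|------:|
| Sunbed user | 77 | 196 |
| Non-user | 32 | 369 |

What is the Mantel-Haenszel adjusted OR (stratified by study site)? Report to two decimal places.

4.89

OR_MH = Σ(aᵢdᵢ/nᵢ) / Σ(bᵢcᵢ/nᵢ), where nᵢ is the stratum total.
Stratum 1 (Site A): n = 427; a·d/n = 114·163/427 = 43.5176; b·c/n = 29·121/427 = 8.2178
Stratum 2 (Site B): n = 674; a·d/n = 77·369/674 = 42.1558; b·c/n = 196·32/674 = 9.3056
OR_MH = (43.5176 + 42.1558) / (8.2178 + 9.3056) = 85.6734 / 17.5234 = 4.88907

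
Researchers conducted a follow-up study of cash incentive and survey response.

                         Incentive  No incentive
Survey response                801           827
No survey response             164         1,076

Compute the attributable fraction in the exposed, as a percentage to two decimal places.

47.64

Reading the table with exposure as columns: a = 801 (Incentive, case), b = 164 (Incentive, non-case), c = 827 (No incentive, case), d = 1076.
Risk in exposed = 801/965 = 0.83005; risk in unexposed = 827/1903 = 0.43458.
RR = 0.83005/0.43458 = 1.91002
AR% = (RR − 1)/RR × 100 = (1.91002 − 1)/1.91002 × 100 = 47.6446%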